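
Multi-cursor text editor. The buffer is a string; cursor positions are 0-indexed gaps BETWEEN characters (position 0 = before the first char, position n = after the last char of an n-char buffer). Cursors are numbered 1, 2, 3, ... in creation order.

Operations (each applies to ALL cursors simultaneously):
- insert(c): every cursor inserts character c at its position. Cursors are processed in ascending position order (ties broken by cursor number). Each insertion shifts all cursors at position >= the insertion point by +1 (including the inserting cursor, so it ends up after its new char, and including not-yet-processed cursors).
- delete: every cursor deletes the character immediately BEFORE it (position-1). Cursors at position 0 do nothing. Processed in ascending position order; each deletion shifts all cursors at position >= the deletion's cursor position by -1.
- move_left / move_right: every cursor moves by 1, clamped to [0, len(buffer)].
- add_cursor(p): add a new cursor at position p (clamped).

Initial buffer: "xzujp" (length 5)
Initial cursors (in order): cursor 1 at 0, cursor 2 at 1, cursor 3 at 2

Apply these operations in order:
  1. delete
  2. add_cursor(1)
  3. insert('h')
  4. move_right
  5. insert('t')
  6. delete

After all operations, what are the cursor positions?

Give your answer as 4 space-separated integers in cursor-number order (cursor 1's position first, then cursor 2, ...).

Answer: 4 4 4 6

Derivation:
After op 1 (delete): buffer="ujp" (len 3), cursors c1@0 c2@0 c3@0, authorship ...
After op 2 (add_cursor(1)): buffer="ujp" (len 3), cursors c1@0 c2@0 c3@0 c4@1, authorship ...
After op 3 (insert('h')): buffer="hhhuhjp" (len 7), cursors c1@3 c2@3 c3@3 c4@5, authorship 123.4..
After op 4 (move_right): buffer="hhhuhjp" (len 7), cursors c1@4 c2@4 c3@4 c4@6, authorship 123.4..
After op 5 (insert('t')): buffer="hhhuttthjtp" (len 11), cursors c1@7 c2@7 c3@7 c4@10, authorship 123.1234.4.
After op 6 (delete): buffer="hhhuhjp" (len 7), cursors c1@4 c2@4 c3@4 c4@6, authorship 123.4..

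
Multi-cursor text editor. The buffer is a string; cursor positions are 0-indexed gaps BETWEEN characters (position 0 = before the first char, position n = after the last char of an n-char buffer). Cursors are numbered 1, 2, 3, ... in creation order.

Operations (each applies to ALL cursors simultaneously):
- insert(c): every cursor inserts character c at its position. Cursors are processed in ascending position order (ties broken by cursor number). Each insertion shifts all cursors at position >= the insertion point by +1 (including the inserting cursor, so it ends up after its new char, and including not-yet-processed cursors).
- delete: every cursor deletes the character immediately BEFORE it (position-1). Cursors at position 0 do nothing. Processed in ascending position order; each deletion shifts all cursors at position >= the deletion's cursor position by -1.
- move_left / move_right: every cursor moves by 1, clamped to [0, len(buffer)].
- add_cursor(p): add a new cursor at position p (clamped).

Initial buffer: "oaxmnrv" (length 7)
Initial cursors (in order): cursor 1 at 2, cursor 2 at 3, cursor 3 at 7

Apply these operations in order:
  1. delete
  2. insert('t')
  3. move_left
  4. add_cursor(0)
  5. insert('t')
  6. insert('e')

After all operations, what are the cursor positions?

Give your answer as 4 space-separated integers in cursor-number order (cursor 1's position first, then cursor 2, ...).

Answer: 8 8 14 2

Derivation:
After op 1 (delete): buffer="omnr" (len 4), cursors c1@1 c2@1 c3@4, authorship ....
After op 2 (insert('t')): buffer="ottmnrt" (len 7), cursors c1@3 c2@3 c3@7, authorship .12...3
After op 3 (move_left): buffer="ottmnrt" (len 7), cursors c1@2 c2@2 c3@6, authorship .12...3
After op 4 (add_cursor(0)): buffer="ottmnrt" (len 7), cursors c4@0 c1@2 c2@2 c3@6, authorship .12...3
After op 5 (insert('t')): buffer="tottttmnrtt" (len 11), cursors c4@1 c1@5 c2@5 c3@10, authorship 4.1122...33
After op 6 (insert('e')): buffer="teottteetmnrtet" (len 15), cursors c4@2 c1@8 c2@8 c3@14, authorship 44.112122...333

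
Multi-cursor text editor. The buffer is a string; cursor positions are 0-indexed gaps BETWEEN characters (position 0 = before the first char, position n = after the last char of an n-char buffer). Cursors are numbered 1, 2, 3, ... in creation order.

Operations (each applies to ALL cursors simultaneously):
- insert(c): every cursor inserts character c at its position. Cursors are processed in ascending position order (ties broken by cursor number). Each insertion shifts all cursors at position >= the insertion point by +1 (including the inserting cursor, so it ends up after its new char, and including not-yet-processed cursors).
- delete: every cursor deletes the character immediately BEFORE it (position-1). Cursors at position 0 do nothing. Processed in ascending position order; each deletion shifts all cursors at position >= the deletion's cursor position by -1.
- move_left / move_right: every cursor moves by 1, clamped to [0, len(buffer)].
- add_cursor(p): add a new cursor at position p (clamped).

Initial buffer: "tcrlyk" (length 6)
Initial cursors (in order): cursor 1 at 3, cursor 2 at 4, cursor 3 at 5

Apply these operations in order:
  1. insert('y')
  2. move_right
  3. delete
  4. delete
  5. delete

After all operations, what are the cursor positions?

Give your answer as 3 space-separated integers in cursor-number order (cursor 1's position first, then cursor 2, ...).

Answer: 0 0 0

Derivation:
After op 1 (insert('y')): buffer="tcrylyyyk" (len 9), cursors c1@4 c2@6 c3@8, authorship ...1.2.3.
After op 2 (move_right): buffer="tcrylyyyk" (len 9), cursors c1@5 c2@7 c3@9, authorship ...1.2.3.
After op 3 (delete): buffer="tcryyy" (len 6), cursors c1@4 c2@5 c3@6, authorship ...123
After op 4 (delete): buffer="tcr" (len 3), cursors c1@3 c2@3 c3@3, authorship ...
After op 5 (delete): buffer="" (len 0), cursors c1@0 c2@0 c3@0, authorship 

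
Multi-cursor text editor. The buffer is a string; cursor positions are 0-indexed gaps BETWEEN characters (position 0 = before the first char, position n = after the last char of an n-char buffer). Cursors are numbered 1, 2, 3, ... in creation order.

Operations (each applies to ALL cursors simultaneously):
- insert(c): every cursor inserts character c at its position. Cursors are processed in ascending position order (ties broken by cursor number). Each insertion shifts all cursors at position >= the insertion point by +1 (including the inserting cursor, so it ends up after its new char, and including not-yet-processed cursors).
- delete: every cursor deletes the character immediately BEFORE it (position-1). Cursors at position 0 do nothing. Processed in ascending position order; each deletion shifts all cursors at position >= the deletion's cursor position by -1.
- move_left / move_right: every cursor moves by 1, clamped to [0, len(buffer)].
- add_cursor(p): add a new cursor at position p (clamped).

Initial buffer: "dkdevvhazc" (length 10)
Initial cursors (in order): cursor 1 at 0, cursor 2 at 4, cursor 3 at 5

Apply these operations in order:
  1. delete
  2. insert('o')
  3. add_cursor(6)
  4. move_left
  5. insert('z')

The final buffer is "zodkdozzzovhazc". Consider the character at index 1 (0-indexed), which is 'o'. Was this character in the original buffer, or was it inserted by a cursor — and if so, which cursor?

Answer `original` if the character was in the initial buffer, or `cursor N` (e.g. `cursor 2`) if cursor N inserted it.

Answer: cursor 1

Derivation:
After op 1 (delete): buffer="dkdvhazc" (len 8), cursors c1@0 c2@3 c3@3, authorship ........
After op 2 (insert('o')): buffer="odkdoovhazc" (len 11), cursors c1@1 c2@6 c3@6, authorship 1...23.....
After op 3 (add_cursor(6)): buffer="odkdoovhazc" (len 11), cursors c1@1 c2@6 c3@6 c4@6, authorship 1...23.....
After op 4 (move_left): buffer="odkdoovhazc" (len 11), cursors c1@0 c2@5 c3@5 c4@5, authorship 1...23.....
After op 5 (insert('z')): buffer="zodkdozzzovhazc" (len 15), cursors c1@1 c2@9 c3@9 c4@9, authorship 11...22343.....
Authorship (.=original, N=cursor N): 1 1 . . . 2 2 3 4 3 . . . . .
Index 1: author = 1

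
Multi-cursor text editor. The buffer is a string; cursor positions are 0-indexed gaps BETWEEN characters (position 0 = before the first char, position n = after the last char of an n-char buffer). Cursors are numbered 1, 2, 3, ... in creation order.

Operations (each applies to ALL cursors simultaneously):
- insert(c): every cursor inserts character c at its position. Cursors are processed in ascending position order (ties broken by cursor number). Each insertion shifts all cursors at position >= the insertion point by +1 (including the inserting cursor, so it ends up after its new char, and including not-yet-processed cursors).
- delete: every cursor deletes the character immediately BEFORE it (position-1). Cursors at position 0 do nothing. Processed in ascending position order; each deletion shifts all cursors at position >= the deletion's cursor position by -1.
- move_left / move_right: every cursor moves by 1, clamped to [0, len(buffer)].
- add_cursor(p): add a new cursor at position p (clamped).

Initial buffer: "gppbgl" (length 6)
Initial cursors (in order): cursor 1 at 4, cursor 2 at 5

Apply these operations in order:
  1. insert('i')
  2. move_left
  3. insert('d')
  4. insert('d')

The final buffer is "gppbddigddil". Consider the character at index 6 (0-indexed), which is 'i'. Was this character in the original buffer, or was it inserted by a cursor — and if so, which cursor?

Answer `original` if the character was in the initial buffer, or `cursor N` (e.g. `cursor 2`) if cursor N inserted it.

After op 1 (insert('i')): buffer="gppbigil" (len 8), cursors c1@5 c2@7, authorship ....1.2.
After op 2 (move_left): buffer="gppbigil" (len 8), cursors c1@4 c2@6, authorship ....1.2.
After op 3 (insert('d')): buffer="gppbdigdil" (len 10), cursors c1@5 c2@8, authorship ....11.22.
After op 4 (insert('d')): buffer="gppbddigddil" (len 12), cursors c1@6 c2@10, authorship ....111.222.
Authorship (.=original, N=cursor N): . . . . 1 1 1 . 2 2 2 .
Index 6: author = 1

Answer: cursor 1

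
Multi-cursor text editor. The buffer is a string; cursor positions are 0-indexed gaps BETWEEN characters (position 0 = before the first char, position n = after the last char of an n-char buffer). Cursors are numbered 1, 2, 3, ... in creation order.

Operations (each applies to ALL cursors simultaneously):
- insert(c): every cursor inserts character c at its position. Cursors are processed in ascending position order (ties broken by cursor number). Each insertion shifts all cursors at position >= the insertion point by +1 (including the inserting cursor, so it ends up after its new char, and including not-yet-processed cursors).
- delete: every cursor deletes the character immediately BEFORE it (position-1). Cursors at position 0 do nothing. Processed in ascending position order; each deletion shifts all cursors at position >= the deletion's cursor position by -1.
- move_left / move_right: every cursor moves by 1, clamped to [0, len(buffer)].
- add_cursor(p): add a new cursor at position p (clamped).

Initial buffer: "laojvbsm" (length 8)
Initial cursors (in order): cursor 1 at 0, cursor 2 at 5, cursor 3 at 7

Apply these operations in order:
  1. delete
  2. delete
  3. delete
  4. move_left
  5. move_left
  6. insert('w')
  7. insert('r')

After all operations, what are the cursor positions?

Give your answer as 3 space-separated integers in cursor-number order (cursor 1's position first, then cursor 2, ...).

Answer: 6 6 6

Derivation:
After op 1 (delete): buffer="laojbm" (len 6), cursors c1@0 c2@4 c3@5, authorship ......
After op 2 (delete): buffer="laom" (len 4), cursors c1@0 c2@3 c3@3, authorship ....
After op 3 (delete): buffer="lm" (len 2), cursors c1@0 c2@1 c3@1, authorship ..
After op 4 (move_left): buffer="lm" (len 2), cursors c1@0 c2@0 c3@0, authorship ..
After op 5 (move_left): buffer="lm" (len 2), cursors c1@0 c2@0 c3@0, authorship ..
After op 6 (insert('w')): buffer="wwwlm" (len 5), cursors c1@3 c2@3 c3@3, authorship 123..
After op 7 (insert('r')): buffer="wwwrrrlm" (len 8), cursors c1@6 c2@6 c3@6, authorship 123123..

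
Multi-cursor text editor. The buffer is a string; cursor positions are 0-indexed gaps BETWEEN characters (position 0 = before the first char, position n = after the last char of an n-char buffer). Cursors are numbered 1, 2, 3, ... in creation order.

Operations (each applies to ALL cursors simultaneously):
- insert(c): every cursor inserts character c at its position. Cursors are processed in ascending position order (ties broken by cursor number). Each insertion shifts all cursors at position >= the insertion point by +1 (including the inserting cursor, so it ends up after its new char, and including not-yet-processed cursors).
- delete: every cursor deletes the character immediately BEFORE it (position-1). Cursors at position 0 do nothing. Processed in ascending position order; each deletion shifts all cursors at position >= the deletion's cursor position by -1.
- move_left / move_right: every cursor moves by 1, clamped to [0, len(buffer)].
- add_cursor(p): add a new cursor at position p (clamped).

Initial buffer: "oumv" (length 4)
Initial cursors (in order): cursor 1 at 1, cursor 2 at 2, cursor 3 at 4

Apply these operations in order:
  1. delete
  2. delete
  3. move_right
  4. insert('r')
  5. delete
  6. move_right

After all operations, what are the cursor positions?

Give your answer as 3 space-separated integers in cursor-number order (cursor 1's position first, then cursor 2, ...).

After op 1 (delete): buffer="m" (len 1), cursors c1@0 c2@0 c3@1, authorship .
After op 2 (delete): buffer="" (len 0), cursors c1@0 c2@0 c3@0, authorship 
After op 3 (move_right): buffer="" (len 0), cursors c1@0 c2@0 c3@0, authorship 
After op 4 (insert('r')): buffer="rrr" (len 3), cursors c1@3 c2@3 c3@3, authorship 123
After op 5 (delete): buffer="" (len 0), cursors c1@0 c2@0 c3@0, authorship 
After op 6 (move_right): buffer="" (len 0), cursors c1@0 c2@0 c3@0, authorship 

Answer: 0 0 0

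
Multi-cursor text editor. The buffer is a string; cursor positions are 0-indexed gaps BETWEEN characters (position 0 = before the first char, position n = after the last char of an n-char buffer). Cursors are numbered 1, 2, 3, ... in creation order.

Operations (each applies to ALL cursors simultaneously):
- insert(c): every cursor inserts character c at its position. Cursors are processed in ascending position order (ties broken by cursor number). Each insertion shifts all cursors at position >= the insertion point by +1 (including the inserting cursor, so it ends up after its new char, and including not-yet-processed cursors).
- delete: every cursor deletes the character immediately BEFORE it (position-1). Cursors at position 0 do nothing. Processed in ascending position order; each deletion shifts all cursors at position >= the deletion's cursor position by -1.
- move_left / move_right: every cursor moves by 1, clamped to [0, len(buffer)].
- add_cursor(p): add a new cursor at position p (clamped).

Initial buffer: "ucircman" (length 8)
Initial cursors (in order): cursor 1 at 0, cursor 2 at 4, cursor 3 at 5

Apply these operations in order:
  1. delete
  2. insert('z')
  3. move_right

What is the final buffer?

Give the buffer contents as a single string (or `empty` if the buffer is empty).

After op 1 (delete): buffer="uciman" (len 6), cursors c1@0 c2@3 c3@3, authorship ......
After op 2 (insert('z')): buffer="zucizzman" (len 9), cursors c1@1 c2@6 c3@6, authorship 1...23...
After op 3 (move_right): buffer="zucizzman" (len 9), cursors c1@2 c2@7 c3@7, authorship 1...23...

Answer: zucizzman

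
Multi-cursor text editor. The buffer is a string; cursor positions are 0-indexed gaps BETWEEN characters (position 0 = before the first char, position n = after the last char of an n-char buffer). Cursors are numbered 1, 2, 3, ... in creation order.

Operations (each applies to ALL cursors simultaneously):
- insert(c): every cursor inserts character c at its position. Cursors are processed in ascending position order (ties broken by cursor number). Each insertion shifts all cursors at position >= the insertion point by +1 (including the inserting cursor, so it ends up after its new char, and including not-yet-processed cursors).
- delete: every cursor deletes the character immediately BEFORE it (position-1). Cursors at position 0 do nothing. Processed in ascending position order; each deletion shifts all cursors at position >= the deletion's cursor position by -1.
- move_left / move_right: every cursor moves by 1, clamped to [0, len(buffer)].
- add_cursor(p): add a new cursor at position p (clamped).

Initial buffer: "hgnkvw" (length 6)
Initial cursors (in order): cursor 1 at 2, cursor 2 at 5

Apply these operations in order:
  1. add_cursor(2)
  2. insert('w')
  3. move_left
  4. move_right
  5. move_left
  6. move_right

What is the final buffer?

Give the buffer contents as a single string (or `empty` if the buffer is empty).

After op 1 (add_cursor(2)): buffer="hgnkvw" (len 6), cursors c1@2 c3@2 c2@5, authorship ......
After op 2 (insert('w')): buffer="hgwwnkvww" (len 9), cursors c1@4 c3@4 c2@8, authorship ..13...2.
After op 3 (move_left): buffer="hgwwnkvww" (len 9), cursors c1@3 c3@3 c2@7, authorship ..13...2.
After op 4 (move_right): buffer="hgwwnkvww" (len 9), cursors c1@4 c3@4 c2@8, authorship ..13...2.
After op 5 (move_left): buffer="hgwwnkvww" (len 9), cursors c1@3 c3@3 c2@7, authorship ..13...2.
After op 6 (move_right): buffer="hgwwnkvww" (len 9), cursors c1@4 c3@4 c2@8, authorship ..13...2.

Answer: hgwwnkvww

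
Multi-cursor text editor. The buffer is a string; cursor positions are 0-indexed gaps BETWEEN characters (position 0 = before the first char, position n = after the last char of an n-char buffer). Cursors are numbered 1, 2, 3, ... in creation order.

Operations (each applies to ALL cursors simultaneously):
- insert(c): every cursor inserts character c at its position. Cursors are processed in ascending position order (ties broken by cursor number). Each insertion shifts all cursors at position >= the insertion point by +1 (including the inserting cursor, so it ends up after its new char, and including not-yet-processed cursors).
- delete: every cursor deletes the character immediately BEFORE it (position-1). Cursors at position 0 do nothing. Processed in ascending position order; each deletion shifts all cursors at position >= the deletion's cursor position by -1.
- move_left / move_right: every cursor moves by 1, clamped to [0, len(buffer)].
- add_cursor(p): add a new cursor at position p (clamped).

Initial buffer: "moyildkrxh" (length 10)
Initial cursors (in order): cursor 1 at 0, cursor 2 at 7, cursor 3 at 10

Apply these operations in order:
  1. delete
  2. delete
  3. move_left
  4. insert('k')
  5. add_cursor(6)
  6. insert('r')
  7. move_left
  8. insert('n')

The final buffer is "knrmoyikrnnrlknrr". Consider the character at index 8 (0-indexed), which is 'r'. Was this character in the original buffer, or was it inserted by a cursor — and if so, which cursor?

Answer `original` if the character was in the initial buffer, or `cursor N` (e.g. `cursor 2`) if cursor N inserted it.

After op 1 (delete): buffer="moyildrx" (len 8), cursors c1@0 c2@6 c3@8, authorship ........
After op 2 (delete): buffer="moyilr" (len 6), cursors c1@0 c2@5 c3@6, authorship ......
After op 3 (move_left): buffer="moyilr" (len 6), cursors c1@0 c2@4 c3@5, authorship ......
After op 4 (insert('k')): buffer="kmoyiklkr" (len 9), cursors c1@1 c2@6 c3@8, authorship 1....2.3.
After op 5 (add_cursor(6)): buffer="kmoyiklkr" (len 9), cursors c1@1 c2@6 c4@6 c3@8, authorship 1....2.3.
After op 6 (insert('r')): buffer="krmoyikrrlkrr" (len 13), cursors c1@2 c2@9 c4@9 c3@12, authorship 11....224.33.
After op 7 (move_left): buffer="krmoyikrrlkrr" (len 13), cursors c1@1 c2@8 c4@8 c3@11, authorship 11....224.33.
After op 8 (insert('n')): buffer="knrmoyikrnnrlknrr" (len 17), cursors c1@2 c2@11 c4@11 c3@15, authorship 111....22244.333.
Authorship (.=original, N=cursor N): 1 1 1 . . . . 2 2 2 4 4 . 3 3 3 .
Index 8: author = 2

Answer: cursor 2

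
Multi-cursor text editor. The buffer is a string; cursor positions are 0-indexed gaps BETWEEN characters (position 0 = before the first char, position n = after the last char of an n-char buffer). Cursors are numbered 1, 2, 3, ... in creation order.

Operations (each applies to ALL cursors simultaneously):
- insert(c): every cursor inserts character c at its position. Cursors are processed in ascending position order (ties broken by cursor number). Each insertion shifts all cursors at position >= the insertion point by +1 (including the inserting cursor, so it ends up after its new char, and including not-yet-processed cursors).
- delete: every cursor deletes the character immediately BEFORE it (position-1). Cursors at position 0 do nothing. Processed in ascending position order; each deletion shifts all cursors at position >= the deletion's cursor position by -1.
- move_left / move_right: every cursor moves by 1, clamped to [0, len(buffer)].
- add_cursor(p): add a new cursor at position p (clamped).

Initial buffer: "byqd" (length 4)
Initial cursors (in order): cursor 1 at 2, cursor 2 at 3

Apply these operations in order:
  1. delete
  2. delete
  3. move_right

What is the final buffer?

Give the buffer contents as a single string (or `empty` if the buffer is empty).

Answer: d

Derivation:
After op 1 (delete): buffer="bd" (len 2), cursors c1@1 c2@1, authorship ..
After op 2 (delete): buffer="d" (len 1), cursors c1@0 c2@0, authorship .
After op 3 (move_right): buffer="d" (len 1), cursors c1@1 c2@1, authorship .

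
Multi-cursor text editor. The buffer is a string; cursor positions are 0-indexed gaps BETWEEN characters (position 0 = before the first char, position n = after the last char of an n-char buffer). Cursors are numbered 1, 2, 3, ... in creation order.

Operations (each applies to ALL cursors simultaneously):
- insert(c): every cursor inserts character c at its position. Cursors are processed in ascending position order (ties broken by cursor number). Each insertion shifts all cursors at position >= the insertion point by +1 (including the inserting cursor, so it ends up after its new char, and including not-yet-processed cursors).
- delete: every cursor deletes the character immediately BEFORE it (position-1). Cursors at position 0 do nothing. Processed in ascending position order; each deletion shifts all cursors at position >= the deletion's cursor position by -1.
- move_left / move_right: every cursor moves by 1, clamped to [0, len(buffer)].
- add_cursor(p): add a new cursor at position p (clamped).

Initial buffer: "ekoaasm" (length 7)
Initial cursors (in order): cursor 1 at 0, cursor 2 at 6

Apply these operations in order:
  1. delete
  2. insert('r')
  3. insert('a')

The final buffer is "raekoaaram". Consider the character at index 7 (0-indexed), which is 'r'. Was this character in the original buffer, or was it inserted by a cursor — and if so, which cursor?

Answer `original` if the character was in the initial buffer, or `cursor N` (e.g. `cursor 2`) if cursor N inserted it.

Answer: cursor 2

Derivation:
After op 1 (delete): buffer="ekoaam" (len 6), cursors c1@0 c2@5, authorship ......
After op 2 (insert('r')): buffer="rekoaarm" (len 8), cursors c1@1 c2@7, authorship 1.....2.
After op 3 (insert('a')): buffer="raekoaaram" (len 10), cursors c1@2 c2@9, authorship 11.....22.
Authorship (.=original, N=cursor N): 1 1 . . . . . 2 2 .
Index 7: author = 2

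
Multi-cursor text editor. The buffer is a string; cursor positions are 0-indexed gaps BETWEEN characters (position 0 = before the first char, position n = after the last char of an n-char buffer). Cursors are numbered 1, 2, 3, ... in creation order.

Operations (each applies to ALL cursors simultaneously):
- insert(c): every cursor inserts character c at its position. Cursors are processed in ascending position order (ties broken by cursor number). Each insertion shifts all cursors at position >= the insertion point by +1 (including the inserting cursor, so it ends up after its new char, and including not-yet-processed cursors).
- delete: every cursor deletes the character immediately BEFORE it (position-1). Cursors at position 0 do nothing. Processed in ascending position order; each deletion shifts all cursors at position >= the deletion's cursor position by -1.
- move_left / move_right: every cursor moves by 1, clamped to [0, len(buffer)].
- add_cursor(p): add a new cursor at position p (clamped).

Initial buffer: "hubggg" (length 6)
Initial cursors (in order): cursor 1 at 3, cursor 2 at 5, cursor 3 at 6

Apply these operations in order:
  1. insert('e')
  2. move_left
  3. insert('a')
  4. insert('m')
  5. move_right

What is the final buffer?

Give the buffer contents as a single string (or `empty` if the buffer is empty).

Answer: hubameggamegame

Derivation:
After op 1 (insert('e')): buffer="hubeggege" (len 9), cursors c1@4 c2@7 c3@9, authorship ...1..2.3
After op 2 (move_left): buffer="hubeggege" (len 9), cursors c1@3 c2@6 c3@8, authorship ...1..2.3
After op 3 (insert('a')): buffer="hubaeggaegae" (len 12), cursors c1@4 c2@8 c3@11, authorship ...11..22.33
After op 4 (insert('m')): buffer="hubameggamegame" (len 15), cursors c1@5 c2@10 c3@14, authorship ...111..222.333
After op 5 (move_right): buffer="hubameggamegame" (len 15), cursors c1@6 c2@11 c3@15, authorship ...111..222.333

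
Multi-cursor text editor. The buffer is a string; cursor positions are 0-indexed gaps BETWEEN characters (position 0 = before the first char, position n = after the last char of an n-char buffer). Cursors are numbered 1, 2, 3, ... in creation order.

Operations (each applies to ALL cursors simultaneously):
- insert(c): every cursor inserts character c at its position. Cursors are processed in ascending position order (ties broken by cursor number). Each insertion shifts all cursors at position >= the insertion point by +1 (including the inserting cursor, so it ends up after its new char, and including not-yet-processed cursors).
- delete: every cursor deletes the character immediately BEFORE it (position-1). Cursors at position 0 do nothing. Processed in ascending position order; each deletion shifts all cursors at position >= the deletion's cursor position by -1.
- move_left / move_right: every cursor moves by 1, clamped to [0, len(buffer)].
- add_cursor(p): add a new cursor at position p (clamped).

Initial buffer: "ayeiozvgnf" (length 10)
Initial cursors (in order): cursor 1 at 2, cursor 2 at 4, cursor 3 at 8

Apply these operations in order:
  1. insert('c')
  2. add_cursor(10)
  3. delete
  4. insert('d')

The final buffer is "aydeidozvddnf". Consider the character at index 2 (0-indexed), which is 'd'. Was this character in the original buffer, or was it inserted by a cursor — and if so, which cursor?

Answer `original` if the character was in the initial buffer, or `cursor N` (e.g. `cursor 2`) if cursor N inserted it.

Answer: cursor 1

Derivation:
After op 1 (insert('c')): buffer="ayceicozvgcnf" (len 13), cursors c1@3 c2@6 c3@11, authorship ..1..2....3..
After op 2 (add_cursor(10)): buffer="ayceicozvgcnf" (len 13), cursors c1@3 c2@6 c4@10 c3@11, authorship ..1..2....3..
After op 3 (delete): buffer="ayeiozvnf" (len 9), cursors c1@2 c2@4 c3@7 c4@7, authorship .........
After op 4 (insert('d')): buffer="aydeidozvddnf" (len 13), cursors c1@3 c2@6 c3@11 c4@11, authorship ..1..2...34..
Authorship (.=original, N=cursor N): . . 1 . . 2 . . . 3 4 . .
Index 2: author = 1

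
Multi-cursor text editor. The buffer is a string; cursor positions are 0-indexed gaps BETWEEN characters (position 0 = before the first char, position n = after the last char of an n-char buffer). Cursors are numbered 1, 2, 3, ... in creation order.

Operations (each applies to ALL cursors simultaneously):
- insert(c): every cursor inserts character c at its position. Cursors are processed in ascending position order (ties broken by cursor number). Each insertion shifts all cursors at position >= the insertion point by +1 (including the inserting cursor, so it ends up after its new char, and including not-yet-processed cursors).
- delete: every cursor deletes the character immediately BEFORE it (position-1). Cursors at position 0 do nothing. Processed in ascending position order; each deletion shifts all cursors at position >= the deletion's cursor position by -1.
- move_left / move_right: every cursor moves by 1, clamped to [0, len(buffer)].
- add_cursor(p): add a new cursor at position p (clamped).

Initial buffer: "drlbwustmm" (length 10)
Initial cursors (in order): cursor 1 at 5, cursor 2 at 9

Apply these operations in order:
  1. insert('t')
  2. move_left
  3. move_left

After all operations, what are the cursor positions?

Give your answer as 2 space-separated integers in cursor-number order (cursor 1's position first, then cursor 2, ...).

Answer: 4 9

Derivation:
After op 1 (insert('t')): buffer="drlbwtustmtm" (len 12), cursors c1@6 c2@11, authorship .....1....2.
After op 2 (move_left): buffer="drlbwtustmtm" (len 12), cursors c1@5 c2@10, authorship .....1....2.
After op 3 (move_left): buffer="drlbwtustmtm" (len 12), cursors c1@4 c2@9, authorship .....1....2.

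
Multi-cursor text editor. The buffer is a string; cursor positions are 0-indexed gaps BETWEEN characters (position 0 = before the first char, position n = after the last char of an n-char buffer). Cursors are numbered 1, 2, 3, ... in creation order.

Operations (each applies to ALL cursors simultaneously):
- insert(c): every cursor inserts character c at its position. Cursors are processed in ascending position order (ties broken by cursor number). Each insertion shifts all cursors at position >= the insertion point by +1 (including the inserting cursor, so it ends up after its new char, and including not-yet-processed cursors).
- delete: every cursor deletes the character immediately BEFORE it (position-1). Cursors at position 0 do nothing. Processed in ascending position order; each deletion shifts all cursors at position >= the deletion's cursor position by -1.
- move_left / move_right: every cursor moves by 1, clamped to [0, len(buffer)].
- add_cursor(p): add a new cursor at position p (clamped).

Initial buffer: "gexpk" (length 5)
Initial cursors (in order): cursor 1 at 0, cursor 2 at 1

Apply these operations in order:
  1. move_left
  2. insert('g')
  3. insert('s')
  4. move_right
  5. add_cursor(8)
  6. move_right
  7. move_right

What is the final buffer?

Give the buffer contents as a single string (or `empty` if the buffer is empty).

Answer: ggssgexpk

Derivation:
After op 1 (move_left): buffer="gexpk" (len 5), cursors c1@0 c2@0, authorship .....
After op 2 (insert('g')): buffer="gggexpk" (len 7), cursors c1@2 c2@2, authorship 12.....
After op 3 (insert('s')): buffer="ggssgexpk" (len 9), cursors c1@4 c2@4, authorship 1212.....
After op 4 (move_right): buffer="ggssgexpk" (len 9), cursors c1@5 c2@5, authorship 1212.....
After op 5 (add_cursor(8)): buffer="ggssgexpk" (len 9), cursors c1@5 c2@5 c3@8, authorship 1212.....
After op 6 (move_right): buffer="ggssgexpk" (len 9), cursors c1@6 c2@6 c3@9, authorship 1212.....
After op 7 (move_right): buffer="ggssgexpk" (len 9), cursors c1@7 c2@7 c3@9, authorship 1212.....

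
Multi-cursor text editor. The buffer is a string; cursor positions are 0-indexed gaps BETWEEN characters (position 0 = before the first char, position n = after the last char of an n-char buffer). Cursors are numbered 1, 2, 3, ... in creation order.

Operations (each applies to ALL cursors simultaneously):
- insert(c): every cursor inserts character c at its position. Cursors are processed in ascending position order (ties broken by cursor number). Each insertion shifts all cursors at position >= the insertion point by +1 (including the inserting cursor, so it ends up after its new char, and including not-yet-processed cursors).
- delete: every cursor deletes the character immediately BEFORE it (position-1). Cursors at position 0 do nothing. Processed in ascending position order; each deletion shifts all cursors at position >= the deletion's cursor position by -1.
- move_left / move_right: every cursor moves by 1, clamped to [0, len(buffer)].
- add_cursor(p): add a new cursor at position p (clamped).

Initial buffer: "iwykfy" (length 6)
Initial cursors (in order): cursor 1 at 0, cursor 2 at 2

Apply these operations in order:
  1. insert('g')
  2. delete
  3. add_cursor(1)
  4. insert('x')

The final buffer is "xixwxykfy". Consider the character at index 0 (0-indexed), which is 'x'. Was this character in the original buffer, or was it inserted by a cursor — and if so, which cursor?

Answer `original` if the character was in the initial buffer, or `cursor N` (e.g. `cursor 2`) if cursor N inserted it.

After op 1 (insert('g')): buffer="giwgykfy" (len 8), cursors c1@1 c2@4, authorship 1..2....
After op 2 (delete): buffer="iwykfy" (len 6), cursors c1@0 c2@2, authorship ......
After op 3 (add_cursor(1)): buffer="iwykfy" (len 6), cursors c1@0 c3@1 c2@2, authorship ......
After op 4 (insert('x')): buffer="xixwxykfy" (len 9), cursors c1@1 c3@3 c2@5, authorship 1.3.2....
Authorship (.=original, N=cursor N): 1 . 3 . 2 . . . .
Index 0: author = 1

Answer: cursor 1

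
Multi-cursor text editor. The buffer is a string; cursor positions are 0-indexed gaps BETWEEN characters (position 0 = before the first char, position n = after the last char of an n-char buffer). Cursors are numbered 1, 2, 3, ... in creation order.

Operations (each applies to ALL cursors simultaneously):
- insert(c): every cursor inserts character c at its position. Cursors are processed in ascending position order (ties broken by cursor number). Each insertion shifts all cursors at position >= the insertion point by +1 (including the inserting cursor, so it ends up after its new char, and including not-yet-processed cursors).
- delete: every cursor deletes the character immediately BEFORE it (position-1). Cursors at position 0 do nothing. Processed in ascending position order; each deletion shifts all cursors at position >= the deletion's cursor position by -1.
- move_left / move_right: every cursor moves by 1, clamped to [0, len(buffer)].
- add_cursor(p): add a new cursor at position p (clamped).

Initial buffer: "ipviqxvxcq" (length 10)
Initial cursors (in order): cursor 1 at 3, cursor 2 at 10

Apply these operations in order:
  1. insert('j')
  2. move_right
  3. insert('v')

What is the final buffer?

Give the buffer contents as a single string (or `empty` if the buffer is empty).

Answer: ipvjivqxvxcqjv

Derivation:
After op 1 (insert('j')): buffer="ipvjiqxvxcqj" (len 12), cursors c1@4 c2@12, authorship ...1.......2
After op 2 (move_right): buffer="ipvjiqxvxcqj" (len 12), cursors c1@5 c2@12, authorship ...1.......2
After op 3 (insert('v')): buffer="ipvjivqxvxcqjv" (len 14), cursors c1@6 c2@14, authorship ...1.1......22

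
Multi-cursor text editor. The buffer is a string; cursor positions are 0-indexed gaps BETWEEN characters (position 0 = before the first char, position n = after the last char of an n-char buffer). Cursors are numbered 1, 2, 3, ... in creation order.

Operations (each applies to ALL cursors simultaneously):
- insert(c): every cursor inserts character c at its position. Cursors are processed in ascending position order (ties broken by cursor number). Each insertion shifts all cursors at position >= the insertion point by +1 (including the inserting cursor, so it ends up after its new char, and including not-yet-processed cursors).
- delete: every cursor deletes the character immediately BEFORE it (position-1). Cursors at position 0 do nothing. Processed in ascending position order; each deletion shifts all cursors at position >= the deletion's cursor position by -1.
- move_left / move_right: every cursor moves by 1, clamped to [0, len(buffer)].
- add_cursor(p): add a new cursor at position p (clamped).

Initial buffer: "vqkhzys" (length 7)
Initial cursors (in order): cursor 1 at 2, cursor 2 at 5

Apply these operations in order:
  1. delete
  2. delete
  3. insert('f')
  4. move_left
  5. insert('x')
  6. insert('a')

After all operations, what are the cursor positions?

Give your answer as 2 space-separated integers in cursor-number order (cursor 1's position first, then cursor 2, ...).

After op 1 (delete): buffer="vkhys" (len 5), cursors c1@1 c2@3, authorship .....
After op 2 (delete): buffer="kys" (len 3), cursors c1@0 c2@1, authorship ...
After op 3 (insert('f')): buffer="fkfys" (len 5), cursors c1@1 c2@3, authorship 1.2..
After op 4 (move_left): buffer="fkfys" (len 5), cursors c1@0 c2@2, authorship 1.2..
After op 5 (insert('x')): buffer="xfkxfys" (len 7), cursors c1@1 c2@4, authorship 11.22..
After op 6 (insert('a')): buffer="xafkxafys" (len 9), cursors c1@2 c2@6, authorship 111.222..

Answer: 2 6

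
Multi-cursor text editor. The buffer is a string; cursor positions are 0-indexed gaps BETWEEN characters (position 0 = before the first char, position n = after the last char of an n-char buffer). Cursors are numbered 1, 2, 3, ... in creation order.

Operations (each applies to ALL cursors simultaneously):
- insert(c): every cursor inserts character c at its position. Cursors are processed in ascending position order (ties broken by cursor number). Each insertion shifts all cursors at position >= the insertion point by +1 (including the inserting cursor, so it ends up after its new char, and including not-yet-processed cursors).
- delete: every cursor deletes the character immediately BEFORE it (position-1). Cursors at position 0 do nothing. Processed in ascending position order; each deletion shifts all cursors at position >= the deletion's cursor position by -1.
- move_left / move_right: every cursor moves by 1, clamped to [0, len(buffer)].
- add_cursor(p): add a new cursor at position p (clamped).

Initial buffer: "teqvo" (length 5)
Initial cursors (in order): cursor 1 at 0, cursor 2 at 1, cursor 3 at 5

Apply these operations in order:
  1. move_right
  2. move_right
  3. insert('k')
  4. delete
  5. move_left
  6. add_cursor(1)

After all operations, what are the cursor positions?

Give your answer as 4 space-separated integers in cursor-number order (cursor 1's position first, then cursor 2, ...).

Answer: 1 2 4 1

Derivation:
After op 1 (move_right): buffer="teqvo" (len 5), cursors c1@1 c2@2 c3@5, authorship .....
After op 2 (move_right): buffer="teqvo" (len 5), cursors c1@2 c2@3 c3@5, authorship .....
After op 3 (insert('k')): buffer="tekqkvok" (len 8), cursors c1@3 c2@5 c3@8, authorship ..1.2..3
After op 4 (delete): buffer="teqvo" (len 5), cursors c1@2 c2@3 c3@5, authorship .....
After op 5 (move_left): buffer="teqvo" (len 5), cursors c1@1 c2@2 c3@4, authorship .....
After op 6 (add_cursor(1)): buffer="teqvo" (len 5), cursors c1@1 c4@1 c2@2 c3@4, authorship .....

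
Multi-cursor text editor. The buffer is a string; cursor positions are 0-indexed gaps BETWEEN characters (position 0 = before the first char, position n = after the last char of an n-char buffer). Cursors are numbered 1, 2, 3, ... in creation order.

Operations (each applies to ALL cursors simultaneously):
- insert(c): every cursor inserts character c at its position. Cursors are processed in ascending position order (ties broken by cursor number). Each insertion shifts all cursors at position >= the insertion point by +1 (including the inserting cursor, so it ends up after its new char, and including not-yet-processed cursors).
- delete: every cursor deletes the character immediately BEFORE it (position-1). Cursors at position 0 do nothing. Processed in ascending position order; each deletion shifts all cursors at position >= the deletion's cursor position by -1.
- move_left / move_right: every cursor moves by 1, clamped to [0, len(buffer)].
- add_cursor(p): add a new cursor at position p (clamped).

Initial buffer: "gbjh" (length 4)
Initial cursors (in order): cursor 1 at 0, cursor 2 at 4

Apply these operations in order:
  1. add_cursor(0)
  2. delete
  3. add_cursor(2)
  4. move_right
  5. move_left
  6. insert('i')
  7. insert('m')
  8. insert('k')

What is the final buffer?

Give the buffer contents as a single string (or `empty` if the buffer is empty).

Answer: iimmkkgbiimmkkj

Derivation:
After op 1 (add_cursor(0)): buffer="gbjh" (len 4), cursors c1@0 c3@0 c2@4, authorship ....
After op 2 (delete): buffer="gbj" (len 3), cursors c1@0 c3@0 c2@3, authorship ...
After op 3 (add_cursor(2)): buffer="gbj" (len 3), cursors c1@0 c3@0 c4@2 c2@3, authorship ...
After op 4 (move_right): buffer="gbj" (len 3), cursors c1@1 c3@1 c2@3 c4@3, authorship ...
After op 5 (move_left): buffer="gbj" (len 3), cursors c1@0 c3@0 c2@2 c4@2, authorship ...
After op 6 (insert('i')): buffer="iigbiij" (len 7), cursors c1@2 c3@2 c2@6 c4@6, authorship 13..24.
After op 7 (insert('m')): buffer="iimmgbiimmj" (len 11), cursors c1@4 c3@4 c2@10 c4@10, authorship 1313..2424.
After op 8 (insert('k')): buffer="iimmkkgbiimmkkj" (len 15), cursors c1@6 c3@6 c2@14 c4@14, authorship 131313..242424.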